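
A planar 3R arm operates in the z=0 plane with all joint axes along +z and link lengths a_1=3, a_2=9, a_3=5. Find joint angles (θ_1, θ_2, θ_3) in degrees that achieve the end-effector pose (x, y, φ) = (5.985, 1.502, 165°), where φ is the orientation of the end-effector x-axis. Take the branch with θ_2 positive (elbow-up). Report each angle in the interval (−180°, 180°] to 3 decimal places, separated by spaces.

wrist centre = target − a_3·(cos φ, sin φ) = (10.8146, 0.2079)
cos θ_2 = (116.9994−3²−9²)/(2·3·9) = 0.5000; θ_2 = 60.0007° (elbow-up)
β = atan2(0.2079,10.8146) = 1.1013°; ψ = atan2(7.7943,7.4999) = 46.1027°
θ_1 = β − ψ = -45.0013°
θ_3 = φ − θ_1 − θ_2 = 150.0006° (wrapped to (-180°,180°])

-45.001 60.001 150.001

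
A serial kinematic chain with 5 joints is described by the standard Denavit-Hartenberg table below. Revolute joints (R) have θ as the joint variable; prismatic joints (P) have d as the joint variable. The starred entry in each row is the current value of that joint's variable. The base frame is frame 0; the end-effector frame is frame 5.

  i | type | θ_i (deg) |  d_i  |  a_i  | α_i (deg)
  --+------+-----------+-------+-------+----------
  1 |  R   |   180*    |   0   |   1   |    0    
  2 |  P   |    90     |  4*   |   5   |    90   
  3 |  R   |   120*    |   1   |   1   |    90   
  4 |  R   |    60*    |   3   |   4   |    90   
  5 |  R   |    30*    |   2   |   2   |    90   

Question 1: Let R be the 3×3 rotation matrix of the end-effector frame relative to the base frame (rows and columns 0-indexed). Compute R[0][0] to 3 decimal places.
-0.750

End-effector x-axis (col 0 of R) = (-0.7500,-0.2165,0.6250)
R[0][0] = -0.7500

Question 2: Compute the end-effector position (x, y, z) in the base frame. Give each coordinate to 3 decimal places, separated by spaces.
after link 1: o_1 = (-1.0000, 0.0000, 0.0000)
after link 2: o_2 = (-1.0000, -5.0000, 4.0000)
after link 3: o_3 = (-2.0000, -4.5000, 4.8660)
after link 4: o_4 = (-5.4641, -6.0981, 8.0981)
after link 5: o_5 = (-5.9641, -5.6651, 10.8481)

-5.964 -5.665 10.848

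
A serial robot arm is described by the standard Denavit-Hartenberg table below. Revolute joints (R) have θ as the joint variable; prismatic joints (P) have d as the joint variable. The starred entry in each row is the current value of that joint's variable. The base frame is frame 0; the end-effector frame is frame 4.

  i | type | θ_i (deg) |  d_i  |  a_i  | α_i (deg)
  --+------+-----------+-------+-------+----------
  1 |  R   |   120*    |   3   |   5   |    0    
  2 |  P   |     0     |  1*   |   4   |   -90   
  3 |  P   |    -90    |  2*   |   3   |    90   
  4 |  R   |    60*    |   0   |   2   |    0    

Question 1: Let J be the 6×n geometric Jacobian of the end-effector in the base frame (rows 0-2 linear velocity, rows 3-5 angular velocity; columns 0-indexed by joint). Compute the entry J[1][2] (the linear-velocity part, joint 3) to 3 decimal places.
prismatic axis z_2 = (-0.8660,-0.5000,0.0000)
J_v[:, 2] = z_2; J_ω[:, 2] = (0,0,0)
entry J[1][2] = -0.5000

-0.500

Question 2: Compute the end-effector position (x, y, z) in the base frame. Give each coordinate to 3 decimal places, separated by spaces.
after link 1: o_1 = (-2.5000, 4.3301, 3.0000)
after link 2: o_2 = (-4.5000, 7.7942, 4.0000)
after link 3: o_3 = (-6.2321, 6.7942, 7.0000)
after link 4: o_4 = (-7.7321, 5.9282, 8.0000)

-7.732 5.928 8.000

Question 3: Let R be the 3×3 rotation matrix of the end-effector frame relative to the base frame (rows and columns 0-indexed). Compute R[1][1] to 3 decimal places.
End-effector y-axis (col 1 of R) = (-0.4330,-0.2500,-0.8660)
R[1][1] = -0.2500

-0.250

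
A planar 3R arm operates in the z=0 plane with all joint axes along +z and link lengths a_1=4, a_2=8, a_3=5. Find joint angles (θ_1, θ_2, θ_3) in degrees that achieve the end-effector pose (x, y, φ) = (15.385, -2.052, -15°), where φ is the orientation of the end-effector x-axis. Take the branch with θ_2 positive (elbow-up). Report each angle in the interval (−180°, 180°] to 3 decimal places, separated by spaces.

-45.008 60.010 -30.003

wrist centre = target − a_3·(cos φ, sin φ) = (10.5554, -0.7579)
cos θ_2 = (111.9903−4²−8²)/(2·4·8) = 0.4998; θ_2 = 60.0101° (elbow-up)
β = atan2(-0.7579,10.5554) = -4.1069°; ψ = atan2(6.9289,7.9988) = 40.9006°
θ_1 = β − ψ = -45.0075°
θ_3 = φ − θ_1 − θ_2 = -30.0025° (wrapped to (-180°,180°])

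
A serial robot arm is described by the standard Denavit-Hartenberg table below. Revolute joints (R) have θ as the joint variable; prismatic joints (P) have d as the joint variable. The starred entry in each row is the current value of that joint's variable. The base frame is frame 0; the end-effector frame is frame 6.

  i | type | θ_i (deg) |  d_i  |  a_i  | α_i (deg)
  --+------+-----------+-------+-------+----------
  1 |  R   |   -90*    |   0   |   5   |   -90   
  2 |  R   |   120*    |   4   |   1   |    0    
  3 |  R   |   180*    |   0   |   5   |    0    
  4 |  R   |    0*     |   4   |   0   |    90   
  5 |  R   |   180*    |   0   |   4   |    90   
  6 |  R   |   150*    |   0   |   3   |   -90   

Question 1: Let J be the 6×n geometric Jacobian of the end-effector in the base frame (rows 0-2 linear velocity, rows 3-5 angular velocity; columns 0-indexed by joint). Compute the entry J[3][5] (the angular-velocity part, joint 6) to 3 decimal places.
1.000

axis z_5 = (1.0000,0.0000,0.0000); lever o_n−o_5 = (-0.0000,0.0000,3.0000)
cross product → J_v[:, 5] = (-0.0000,-3.0000,0.0000)
J_ω[:, 5] = z_5
entry J[3][5] = 1.0000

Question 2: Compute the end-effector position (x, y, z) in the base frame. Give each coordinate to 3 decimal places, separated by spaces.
after link 1: o_1 = (0.0000, -5.0000, 0.0000)
after link 2: o_2 = (4.0000, -4.5000, -0.8660)
after link 3: o_3 = (4.0000, -7.0000, 3.4641)
after link 4: o_4 = (8.0000, -7.0000, 3.4641)
after link 5: o_5 = (8.0000, -5.0000, 0.0000)
after link 6: o_6 = (8.0000, -5.0000, 3.0000)

8.000 -5.000 3.000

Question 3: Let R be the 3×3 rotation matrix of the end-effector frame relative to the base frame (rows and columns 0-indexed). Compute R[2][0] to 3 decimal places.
End-effector x-axis (col 0 of R) = (-0.0000,0.0000,1.0000)
R[2][0] = 1.0000

1.000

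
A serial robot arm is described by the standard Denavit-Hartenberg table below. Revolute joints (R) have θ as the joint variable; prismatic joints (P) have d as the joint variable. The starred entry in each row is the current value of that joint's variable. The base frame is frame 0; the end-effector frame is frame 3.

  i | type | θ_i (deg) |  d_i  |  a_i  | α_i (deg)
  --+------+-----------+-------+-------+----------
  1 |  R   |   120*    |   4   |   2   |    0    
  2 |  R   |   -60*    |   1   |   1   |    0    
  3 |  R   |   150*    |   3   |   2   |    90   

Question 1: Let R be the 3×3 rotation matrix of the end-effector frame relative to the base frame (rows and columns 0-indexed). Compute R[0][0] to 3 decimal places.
-0.866

End-effector x-axis (col 0 of R) = (-0.8660,-0.5000,0.0000)
R[0][0] = -0.8660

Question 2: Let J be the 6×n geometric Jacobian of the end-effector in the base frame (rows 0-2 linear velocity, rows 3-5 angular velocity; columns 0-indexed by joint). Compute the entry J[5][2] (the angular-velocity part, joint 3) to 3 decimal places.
1.000

axis z_2 = (0.0000,0.0000,1.0000); lever o_n−o_2 = (-1.7321,-1.0000,3.0000)
cross product → J_v[:, 2] = (1.0000,-1.7321,0.0000)
J_ω[:, 2] = z_2
entry J[5][2] = 1.0000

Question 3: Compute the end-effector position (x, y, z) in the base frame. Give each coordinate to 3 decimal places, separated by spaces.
after link 1: o_1 = (-1.0000, 1.7321, 4.0000)
after link 2: o_2 = (-0.5000, 2.5981, 5.0000)
after link 3: o_3 = (-2.2321, 1.5981, 8.0000)

-2.232 1.598 8.000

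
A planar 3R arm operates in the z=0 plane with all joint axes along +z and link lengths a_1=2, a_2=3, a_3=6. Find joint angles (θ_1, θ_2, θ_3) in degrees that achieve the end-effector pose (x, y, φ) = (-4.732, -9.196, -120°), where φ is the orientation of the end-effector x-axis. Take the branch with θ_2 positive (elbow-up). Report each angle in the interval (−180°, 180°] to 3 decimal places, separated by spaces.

wrist centre = target − a_3·(cos φ, sin φ) = (-1.7320, -3.9998)
cos θ_2 = (18.9986−2²−3²)/(2·2·3) = 0.4999; θ_2 = 60.0077° (elbow-up)
β = atan2(-3.9998,-1.7320) = -113.4134°; ψ = atan2(2.5983,3.4997) = 36.5916°
θ_1 = β − ψ = -150.0050°
θ_3 = φ − θ_1 − θ_2 = -30.0027° (wrapped to (-180°,180°])

-150.005 60.008 -30.003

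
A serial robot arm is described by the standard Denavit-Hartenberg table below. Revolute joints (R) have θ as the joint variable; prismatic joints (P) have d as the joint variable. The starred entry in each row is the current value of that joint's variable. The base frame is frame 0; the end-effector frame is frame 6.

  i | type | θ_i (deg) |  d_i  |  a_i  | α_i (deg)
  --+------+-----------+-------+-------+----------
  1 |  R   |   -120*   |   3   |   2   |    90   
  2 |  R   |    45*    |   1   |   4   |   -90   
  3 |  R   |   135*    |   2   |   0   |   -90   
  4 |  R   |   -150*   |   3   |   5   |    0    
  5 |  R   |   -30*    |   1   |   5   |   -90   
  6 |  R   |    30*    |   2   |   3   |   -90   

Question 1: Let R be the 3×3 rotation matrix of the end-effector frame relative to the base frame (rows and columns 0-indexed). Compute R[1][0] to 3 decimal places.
-0.462

End-effector x-axis (col 0 of R) = (-0.5657,-0.4621,0.6830)
R[1][0] = -0.4621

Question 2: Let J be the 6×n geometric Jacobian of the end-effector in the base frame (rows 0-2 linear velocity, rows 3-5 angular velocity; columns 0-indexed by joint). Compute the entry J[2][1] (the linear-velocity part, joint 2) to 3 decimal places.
axis z_1 = (-0.8660,0.5000,0.0000); lever o_n−o_1 = (-11.1746,3.0495,12.1387)
cross product → J_v[:, 1] = (6.0694,10.5124,2.9463)
J_ω[:, 1] = z_1
entry J[2][1] = 2.9463

2.946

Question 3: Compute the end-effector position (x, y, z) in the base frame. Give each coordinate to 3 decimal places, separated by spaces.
after link 1: o_1 = (-1.0000, -1.7321, 3.0000)
after link 2: o_2 = (-3.2802, -3.6815, 5.8284)
after link 3: o_3 = (-2.5731, -2.4568, 7.2426)
after link 4: o_4 = (-6.5105, 1.0898, 9.6755)
after link 5: o_5 = (-11.1848, 1.4790, 11.6755)
after link 6: o_6 = (-12.1746, 1.3175, 15.1387)

-12.175 1.317 15.139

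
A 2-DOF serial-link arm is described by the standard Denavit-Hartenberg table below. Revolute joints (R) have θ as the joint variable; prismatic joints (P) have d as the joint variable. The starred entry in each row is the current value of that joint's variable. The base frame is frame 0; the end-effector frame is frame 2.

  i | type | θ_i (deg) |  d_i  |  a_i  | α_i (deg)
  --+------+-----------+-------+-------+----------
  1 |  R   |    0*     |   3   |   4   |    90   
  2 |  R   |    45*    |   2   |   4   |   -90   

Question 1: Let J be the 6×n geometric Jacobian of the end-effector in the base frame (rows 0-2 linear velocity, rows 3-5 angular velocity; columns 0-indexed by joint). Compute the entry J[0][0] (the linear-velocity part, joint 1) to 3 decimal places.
2.000

axis z_0 = ẑ; lever o_n−o_0 = (6.8284,-2.0000,5.8284)
cross product → J_v[:, 0] = (2.0000,6.8284,-0.0000)
J_ω[:, 0] = z_0
entry J[0][0] = 2.0000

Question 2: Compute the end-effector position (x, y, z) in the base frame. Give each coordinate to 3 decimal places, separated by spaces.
6.828 -2.000 5.828

after link 1: o_1 = (4.0000, 0.0000, 3.0000)
after link 2: o_2 = (6.8284, -2.0000, 5.8284)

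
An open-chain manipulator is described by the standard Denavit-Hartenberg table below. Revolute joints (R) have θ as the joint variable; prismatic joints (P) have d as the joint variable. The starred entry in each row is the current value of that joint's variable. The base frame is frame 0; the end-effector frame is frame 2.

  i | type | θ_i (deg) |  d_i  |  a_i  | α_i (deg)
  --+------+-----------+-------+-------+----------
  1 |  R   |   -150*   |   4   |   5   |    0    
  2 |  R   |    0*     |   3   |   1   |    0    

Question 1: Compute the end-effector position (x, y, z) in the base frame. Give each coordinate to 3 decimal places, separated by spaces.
after link 1: o_1 = (-4.3301, -2.5000, 4.0000)
after link 2: o_2 = (-5.1962, -3.0000, 7.0000)

-5.196 -3.000 7.000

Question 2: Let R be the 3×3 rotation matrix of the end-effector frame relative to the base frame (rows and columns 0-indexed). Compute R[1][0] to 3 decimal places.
-0.500

End-effector x-axis (col 0 of R) = (-0.8660,-0.5000,0.0000)
R[1][0] = -0.5000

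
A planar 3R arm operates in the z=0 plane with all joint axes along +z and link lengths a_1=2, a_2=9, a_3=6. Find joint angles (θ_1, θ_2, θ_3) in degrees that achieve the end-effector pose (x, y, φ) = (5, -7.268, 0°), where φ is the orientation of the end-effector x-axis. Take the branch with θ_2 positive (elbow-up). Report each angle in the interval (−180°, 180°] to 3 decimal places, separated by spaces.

120.003 149.998 89.999

wrist centre = target − a_3·(cos φ, sin φ) = (-1.0000, -7.2680)
cos θ_2 = (53.8238−2²−9²)/(2·2·9) = -0.8660; θ_2 = 149.9976° (elbow-up)
β = atan2(-7.2680,-1.0000) = -97.8341°; ψ = atan2(4.5003,-5.7940) = 142.1630°
θ_1 = β − ψ = -239.9971°
θ_3 = φ − θ_1 − θ_2 = 89.9994° (wrapped to (-180°,180°])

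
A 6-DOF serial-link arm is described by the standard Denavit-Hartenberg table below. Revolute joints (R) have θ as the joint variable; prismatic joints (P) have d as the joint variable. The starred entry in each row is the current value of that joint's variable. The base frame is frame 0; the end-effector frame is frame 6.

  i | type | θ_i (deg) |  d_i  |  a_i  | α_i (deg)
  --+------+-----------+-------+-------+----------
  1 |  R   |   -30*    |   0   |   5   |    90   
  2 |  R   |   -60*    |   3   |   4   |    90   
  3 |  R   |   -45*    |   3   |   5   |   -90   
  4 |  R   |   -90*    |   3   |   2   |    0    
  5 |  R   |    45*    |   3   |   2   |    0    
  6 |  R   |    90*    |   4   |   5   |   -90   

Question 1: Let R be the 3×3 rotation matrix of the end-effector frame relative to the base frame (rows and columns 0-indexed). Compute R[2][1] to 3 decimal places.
End-effector y-axis (col 1 of R) = (0.0474,0.7891,0.6124)
R[2][1] = 0.6124

0.612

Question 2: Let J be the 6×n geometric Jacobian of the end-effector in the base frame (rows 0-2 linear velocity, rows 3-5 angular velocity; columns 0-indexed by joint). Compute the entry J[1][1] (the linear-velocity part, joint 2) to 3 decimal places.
-8.560

axis z_1 = (-0.5000,-0.8660,0.0000); lever o_n−o_1 = (4.1636,-5.9090,-17.1201)
cross product → J_v[:, 1] = (14.8265,-8.5601,6.5603)
J_ω[:, 1] = z_1
entry J[1][1] = -8.5601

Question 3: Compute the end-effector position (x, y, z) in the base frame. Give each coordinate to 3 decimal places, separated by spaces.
after link 1: o_1 = (4.3301, -2.5000, 0.0000)
after link 2: o_2 = (4.5622, -6.0981, -3.4641)
after link 3: o_3 = (5.6109, -2.6211, -8.0260)
after link 4: o_4 = (3.9688, -4.1225, -10.8631)
after link 5: o_5 = (3.6990, -5.2615, -14.2733)
after link 6: o_6 = (8.4937, -8.4090, -17.1201)

8.494 -8.409 -17.120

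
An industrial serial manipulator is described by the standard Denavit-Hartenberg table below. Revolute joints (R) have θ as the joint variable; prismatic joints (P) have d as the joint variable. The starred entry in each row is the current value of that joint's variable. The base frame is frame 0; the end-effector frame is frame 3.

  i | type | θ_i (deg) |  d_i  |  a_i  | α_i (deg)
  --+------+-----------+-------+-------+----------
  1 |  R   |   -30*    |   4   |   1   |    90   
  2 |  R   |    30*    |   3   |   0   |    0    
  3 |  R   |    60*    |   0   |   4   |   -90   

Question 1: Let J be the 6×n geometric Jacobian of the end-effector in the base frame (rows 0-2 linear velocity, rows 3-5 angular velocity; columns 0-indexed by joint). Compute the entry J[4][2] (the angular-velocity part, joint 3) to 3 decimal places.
-0.866

axis z_2 = (-0.5000,-0.8660,0.0000); lever o_n−o_2 = (0.0000,0.0000,4.0000)
cross product → J_v[:, 2] = (-3.4641,2.0000,0.0000)
J_ω[:, 2] = z_2
entry J[4][2] = -0.8660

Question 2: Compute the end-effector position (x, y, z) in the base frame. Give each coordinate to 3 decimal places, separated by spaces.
-0.634 -3.098 8.000

after link 1: o_1 = (0.8660, -0.5000, 4.0000)
after link 2: o_2 = (-0.6340, -3.0981, 4.0000)
after link 3: o_3 = (-0.6340, -3.0981, 8.0000)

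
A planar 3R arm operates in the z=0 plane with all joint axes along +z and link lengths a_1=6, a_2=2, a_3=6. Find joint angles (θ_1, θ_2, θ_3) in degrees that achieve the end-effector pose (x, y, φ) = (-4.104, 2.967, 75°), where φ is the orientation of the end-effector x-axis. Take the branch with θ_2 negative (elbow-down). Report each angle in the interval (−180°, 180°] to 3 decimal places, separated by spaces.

-135.000 -89.997 -60.004

wrist centre = target − a_3·(cos φ, sin φ) = (-5.6569, -2.8286)
cos θ_2 = (40.0014−6²−2²)/(2·6·2) = 0.0001; θ_2 = -89.9967° (elbow-down)
β = atan2(-2.8286,-5.6569) = -153.4342°; ψ = atan2(-2.0000,6.0001) = -18.4346°
θ_1 = β − ψ = -134.9995°
θ_3 = φ − θ_1 − θ_2 = -60.0038° (wrapped to (-180°,180°])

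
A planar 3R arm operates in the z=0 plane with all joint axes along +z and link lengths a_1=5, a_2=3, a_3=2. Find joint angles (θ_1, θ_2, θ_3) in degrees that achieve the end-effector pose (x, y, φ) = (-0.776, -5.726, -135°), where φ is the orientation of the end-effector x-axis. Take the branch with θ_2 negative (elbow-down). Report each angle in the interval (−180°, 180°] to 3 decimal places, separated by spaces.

-44.993 -120.003 29.996

wrist centre = target − a_3·(cos φ, sin φ) = (0.6382, -4.3118)
cos θ_2 = (18.9988−5²−3²)/(2·5·3) = -0.5000; θ_2 = -120.0026° (elbow-down)
β = atan2(-4.3118,0.6382) = -81.5804°; ψ = atan2(-2.5980,3.4999) = -36.5870°
θ_1 = β − ψ = -44.9935°
θ_3 = φ − θ_1 − θ_2 = 29.9961° (wrapped to (-180°,180°])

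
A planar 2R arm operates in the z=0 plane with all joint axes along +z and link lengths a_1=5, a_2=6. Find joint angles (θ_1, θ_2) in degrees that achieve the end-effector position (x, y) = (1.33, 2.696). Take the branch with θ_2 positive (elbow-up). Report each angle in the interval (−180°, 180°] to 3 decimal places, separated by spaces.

-30.002 150.002

cos θ_2 = (9.0373−5²−6²)/(2·5·6) = -0.8660; θ_2 = 150.0022° (elbow-up)
β = atan2(2.6960,1.3300) = 63.7418°; ψ = atan2(2.9998,-0.1963) = 93.7434°
θ_1 = β − ψ = -30.0016°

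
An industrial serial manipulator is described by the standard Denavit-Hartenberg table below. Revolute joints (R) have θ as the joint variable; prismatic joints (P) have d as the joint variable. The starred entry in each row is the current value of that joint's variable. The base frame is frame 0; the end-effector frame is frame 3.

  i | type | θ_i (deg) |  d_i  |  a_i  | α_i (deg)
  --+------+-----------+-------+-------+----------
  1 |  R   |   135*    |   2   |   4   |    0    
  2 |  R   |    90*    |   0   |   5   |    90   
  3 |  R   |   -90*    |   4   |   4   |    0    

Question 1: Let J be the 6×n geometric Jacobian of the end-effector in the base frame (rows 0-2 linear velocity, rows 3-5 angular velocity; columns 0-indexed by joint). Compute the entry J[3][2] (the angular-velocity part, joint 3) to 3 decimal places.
axis z_2 = (-0.7071,0.7071,0.0000); lever o_n−o_2 = (-2.8284,2.8284,-4.0000)
cross product → J_v[:, 2] = (-2.8284,-2.8284,-0.0000)
J_ω[:, 2] = z_2
entry J[3][2] = -0.7071

-0.707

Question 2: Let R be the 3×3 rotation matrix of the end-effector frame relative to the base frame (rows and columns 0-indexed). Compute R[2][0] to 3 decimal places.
End-effector x-axis (col 0 of R) = (-0.0000,0.0000,-1.0000)
R[2][0] = -1.0000

-1.000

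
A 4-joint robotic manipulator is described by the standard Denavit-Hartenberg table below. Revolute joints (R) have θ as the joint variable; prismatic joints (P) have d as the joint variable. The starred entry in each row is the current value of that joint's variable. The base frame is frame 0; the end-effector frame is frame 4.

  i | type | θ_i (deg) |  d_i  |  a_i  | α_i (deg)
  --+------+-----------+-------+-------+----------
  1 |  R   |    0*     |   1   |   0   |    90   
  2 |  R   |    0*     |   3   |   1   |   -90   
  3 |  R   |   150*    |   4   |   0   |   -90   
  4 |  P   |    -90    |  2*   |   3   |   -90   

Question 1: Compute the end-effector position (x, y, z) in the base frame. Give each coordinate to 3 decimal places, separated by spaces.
after link 1: o_1 = (0.0000, 0.0000, 1.0000)
after link 2: o_2 = (1.0000, -3.0000, 1.0000)
after link 3: o_3 = (1.0000, -3.0000, 5.0000)
after link 4: o_4 = (0.0000, -4.7321, 8.0000)

0.000 -4.732 8.000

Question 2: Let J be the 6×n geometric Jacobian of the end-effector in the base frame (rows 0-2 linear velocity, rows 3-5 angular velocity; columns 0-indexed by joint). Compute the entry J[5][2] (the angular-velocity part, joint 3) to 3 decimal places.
1.000

axis z_2 = (0.0000,0.0000,1.0000); lever o_n−o_2 = (-1.0000,-1.7321,7.0000)
cross product → J_v[:, 2] = (1.7321,-1.0000,0.0000)
J_ω[:, 2] = z_2
entry J[5][2] = 1.0000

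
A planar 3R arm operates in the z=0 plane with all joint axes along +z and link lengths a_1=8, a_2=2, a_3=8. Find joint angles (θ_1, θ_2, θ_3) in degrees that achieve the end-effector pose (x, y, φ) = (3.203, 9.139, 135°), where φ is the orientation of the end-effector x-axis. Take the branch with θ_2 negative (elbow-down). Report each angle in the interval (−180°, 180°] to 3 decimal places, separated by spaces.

30.001 -45.013 150.011

wrist centre = target − a_3·(cos φ, sin φ) = (8.8599, 3.4821)
cos θ_2 = (90.6224−8²−2²)/(2·8·2) = 0.7069; θ_2 = -45.0128° (elbow-down)
β = atan2(3.4821,8.8599) = 21.4561°; ψ = atan2(-1.4145,9.4139) = -8.5453°
θ_1 = β − ψ = 30.0014°
θ_3 = φ − θ_1 − θ_2 = 150.0114° (wrapped to (-180°,180°])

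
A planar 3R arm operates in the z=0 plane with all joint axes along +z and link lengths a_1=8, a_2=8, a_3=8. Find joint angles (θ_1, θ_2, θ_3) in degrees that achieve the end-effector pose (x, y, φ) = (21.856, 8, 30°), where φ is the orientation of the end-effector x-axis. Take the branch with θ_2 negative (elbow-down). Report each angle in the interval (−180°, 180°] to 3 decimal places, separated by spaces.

30.006 -30.011 30.005

wrist centre = target − a_3·(cos φ, sin φ) = (14.9278, 4.0000)
cos θ_2 = (238.8391−8²−8²)/(2·8·8) = 0.8659; θ_2 = -30.0109° (elbow-down)
β = atan2(4.0000,14.9278) = 15.0004°; ψ = atan2(-4.0013,14.9274) = -15.0054°
θ_1 = β − ψ = 30.0058°
θ_3 = φ − θ_1 − θ_2 = 30.0050° (wrapped to (-180°,180°])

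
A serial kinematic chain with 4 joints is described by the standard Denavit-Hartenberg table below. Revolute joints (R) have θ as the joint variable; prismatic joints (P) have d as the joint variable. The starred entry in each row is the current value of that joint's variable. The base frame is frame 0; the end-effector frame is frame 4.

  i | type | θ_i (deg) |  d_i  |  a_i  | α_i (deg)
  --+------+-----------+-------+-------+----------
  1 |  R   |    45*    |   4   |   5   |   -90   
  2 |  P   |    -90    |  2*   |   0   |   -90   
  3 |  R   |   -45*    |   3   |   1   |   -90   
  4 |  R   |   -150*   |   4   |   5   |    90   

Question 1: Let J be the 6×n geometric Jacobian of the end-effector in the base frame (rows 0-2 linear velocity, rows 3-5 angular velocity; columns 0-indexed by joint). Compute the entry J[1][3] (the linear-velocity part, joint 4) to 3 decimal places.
axis z_3 = (0.5000,-0.5000,0.7071); lever o_n−o_3 = (5.9328,-2.3973,-0.2334)
cross product → J_v[:, 3] = (1.8119,4.3119,1.7678)
J_ω[:, 3] = z_3
entry J[1][3] = 4.3119

4.312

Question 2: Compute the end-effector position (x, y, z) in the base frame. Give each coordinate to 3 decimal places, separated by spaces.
9.675 5.174 4.474

after link 1: o_1 = (3.5355, 3.5355, 4.0000)
after link 2: o_2 = (2.1213, 4.9497, 4.0000)
after link 3: o_3 = (3.7426, 7.5711, 4.7071)
after link 4: o_4 = (9.6755, 5.1738, 4.4737)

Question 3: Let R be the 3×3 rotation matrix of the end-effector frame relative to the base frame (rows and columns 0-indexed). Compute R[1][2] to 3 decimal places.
-0.862

End-effector z-axis (col 2 of R) = (-0.3624,-0.8624,-0.3536)
R[1][2] = -0.8624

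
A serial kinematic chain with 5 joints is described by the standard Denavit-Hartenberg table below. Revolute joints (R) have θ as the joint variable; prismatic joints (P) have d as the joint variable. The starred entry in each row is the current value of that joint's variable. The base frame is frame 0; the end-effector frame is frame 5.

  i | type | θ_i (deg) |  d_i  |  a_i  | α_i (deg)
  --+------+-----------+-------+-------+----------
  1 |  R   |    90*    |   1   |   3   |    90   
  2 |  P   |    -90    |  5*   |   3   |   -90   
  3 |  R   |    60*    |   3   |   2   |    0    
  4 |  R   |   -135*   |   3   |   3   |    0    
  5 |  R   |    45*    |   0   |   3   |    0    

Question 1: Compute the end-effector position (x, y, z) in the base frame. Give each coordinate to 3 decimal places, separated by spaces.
7.666 9.000 -6.375

after link 1: o_1 = (0.0000, 3.0000, 1.0000)
after link 2: o_2 = (5.0000, 3.0000, -2.0000)
after link 3: o_3 = (3.2679, 6.0000, -3.0000)
after link 4: o_4 = (6.1657, 9.0000, -3.7765)
after link 5: o_5 = (7.6657, 9.0000, -6.3745)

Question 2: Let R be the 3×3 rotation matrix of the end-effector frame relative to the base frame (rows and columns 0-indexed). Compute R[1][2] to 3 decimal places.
1.000

End-effector z-axis (col 2 of R) = (0.0000,1.0000,0.0000)
R[1][2] = 1.0000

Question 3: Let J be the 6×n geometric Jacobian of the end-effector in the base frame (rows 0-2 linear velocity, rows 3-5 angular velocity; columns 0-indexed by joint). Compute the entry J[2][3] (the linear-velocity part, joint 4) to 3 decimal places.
axis z_3 = (0.0000,1.0000,0.0000); lever o_n−o_3 = (4.3978,3.0000,-3.3745)
cross product → J_v[:, 3] = (-3.3745,0.0000,-4.3978)
J_ω[:, 3] = z_3
entry J[2][3] = -4.3978

-4.398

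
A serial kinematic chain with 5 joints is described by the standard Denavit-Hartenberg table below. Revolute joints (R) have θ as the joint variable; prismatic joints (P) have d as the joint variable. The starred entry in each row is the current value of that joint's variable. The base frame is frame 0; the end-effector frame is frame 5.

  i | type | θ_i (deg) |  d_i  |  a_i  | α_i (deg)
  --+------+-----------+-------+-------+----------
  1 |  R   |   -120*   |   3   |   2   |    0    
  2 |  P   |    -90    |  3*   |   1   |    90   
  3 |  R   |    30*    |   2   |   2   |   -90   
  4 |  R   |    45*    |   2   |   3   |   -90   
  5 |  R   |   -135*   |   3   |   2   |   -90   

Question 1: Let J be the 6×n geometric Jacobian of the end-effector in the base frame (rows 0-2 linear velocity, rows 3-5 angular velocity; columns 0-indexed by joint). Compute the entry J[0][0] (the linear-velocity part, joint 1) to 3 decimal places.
2.729

axis z_0 = ẑ; lever o_n−o_0 = (-1.7589,-2.7287,9.4568)
cross product → J_v[:, 0] = (2.7287,-1.7589,0.0000)
J_ω[:, 0] = z_0
entry J[0][0] = 2.7287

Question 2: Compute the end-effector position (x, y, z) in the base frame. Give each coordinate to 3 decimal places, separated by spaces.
after link 1: o_1 = (-1.0000, -1.7321, 3.0000)
after link 2: o_2 = (-1.8660, -1.2321, 6.0000)
after link 3: o_3 = (-2.3660, 1.3660, 7.0000)
after link 4: o_4 = (-4.1517, -0.0525, 9.7927)
after link 5: o_5 = (-1.7589, -2.7287, 9.4568)

-1.759 -2.729 9.457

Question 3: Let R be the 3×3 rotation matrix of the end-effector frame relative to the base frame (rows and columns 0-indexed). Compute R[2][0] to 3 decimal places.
0.362

End-effector x-axis (col 0 of R) = (0.9312,0.0397,0.3624)
R[2][0] = 0.3624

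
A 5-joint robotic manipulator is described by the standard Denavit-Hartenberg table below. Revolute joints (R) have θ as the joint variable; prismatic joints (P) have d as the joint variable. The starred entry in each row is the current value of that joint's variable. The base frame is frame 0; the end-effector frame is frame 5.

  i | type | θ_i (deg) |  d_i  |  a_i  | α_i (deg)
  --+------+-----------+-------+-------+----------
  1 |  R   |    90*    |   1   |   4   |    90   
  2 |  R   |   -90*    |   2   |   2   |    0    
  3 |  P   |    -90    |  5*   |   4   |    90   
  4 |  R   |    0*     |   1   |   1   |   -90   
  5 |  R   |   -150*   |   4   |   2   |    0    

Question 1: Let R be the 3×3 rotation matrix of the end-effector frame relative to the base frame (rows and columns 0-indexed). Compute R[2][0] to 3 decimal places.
0.500

End-effector x-axis (col 0 of R) = (0.0000,0.8660,0.5000)
R[2][0] = 0.5000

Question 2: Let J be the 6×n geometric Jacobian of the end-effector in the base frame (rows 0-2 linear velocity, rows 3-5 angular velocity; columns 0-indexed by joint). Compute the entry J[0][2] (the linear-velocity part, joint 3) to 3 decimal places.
1.000

prismatic axis z_2 = (1.0000,-0.0000,0.0000)
J_v[:, 2] = z_2; J_ω[:, 2] = (0,0,0)
entry J[0][2] = 1.0000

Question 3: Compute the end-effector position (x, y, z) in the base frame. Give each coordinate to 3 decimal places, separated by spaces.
after link 1: o_1 = (0.0000, 4.0000, 1.0000)
after link 2: o_2 = (2.0000, 4.0000, -1.0000)
after link 3: o_3 = (7.0000, -0.0000, -1.0000)
after link 4: o_4 = (7.0000, -1.0000, -0.0000)
after link 5: o_5 = (11.0000, 0.7321, 1.0000)

11.000 0.732 1.000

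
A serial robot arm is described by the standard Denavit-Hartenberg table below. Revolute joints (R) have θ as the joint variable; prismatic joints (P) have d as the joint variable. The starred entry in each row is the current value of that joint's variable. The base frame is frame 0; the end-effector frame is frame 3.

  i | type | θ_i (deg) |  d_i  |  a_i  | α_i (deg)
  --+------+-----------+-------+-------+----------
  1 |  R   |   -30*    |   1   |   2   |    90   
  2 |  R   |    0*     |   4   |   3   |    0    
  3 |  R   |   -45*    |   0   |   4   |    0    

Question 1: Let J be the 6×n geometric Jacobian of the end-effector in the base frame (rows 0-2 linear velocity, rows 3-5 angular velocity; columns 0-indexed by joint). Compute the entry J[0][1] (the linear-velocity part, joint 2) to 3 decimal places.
axis z_1 = (-0.5000,-0.8660,0.0000); lever o_n−o_1 = (3.0476,-6.3783,-2.8284)
cross product → J_v[:, 1] = (2.4495,-1.4142,5.8284)
J_ω[:, 1] = z_1
entry J[0][1] = 2.4495

2.449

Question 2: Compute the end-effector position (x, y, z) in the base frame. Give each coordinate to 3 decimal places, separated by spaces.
4.780 -7.378 -1.828

after link 1: o_1 = (1.7321, -1.0000, 1.0000)
after link 2: o_2 = (2.3301, -5.9641, 1.0000)
after link 3: o_3 = (4.7796, -7.3783, -1.8284)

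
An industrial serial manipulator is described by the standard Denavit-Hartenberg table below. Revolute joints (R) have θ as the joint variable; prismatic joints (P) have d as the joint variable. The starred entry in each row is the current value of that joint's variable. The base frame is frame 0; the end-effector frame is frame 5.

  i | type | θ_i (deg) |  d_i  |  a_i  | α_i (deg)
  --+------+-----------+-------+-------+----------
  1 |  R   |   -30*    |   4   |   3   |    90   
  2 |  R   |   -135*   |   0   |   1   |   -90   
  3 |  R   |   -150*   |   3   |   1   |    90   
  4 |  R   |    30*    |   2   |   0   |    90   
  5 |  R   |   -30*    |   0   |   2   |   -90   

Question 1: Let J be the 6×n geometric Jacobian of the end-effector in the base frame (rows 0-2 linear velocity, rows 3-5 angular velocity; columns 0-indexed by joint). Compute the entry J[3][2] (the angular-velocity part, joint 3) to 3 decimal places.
axis z_2 = (0.6124,-0.3536,-0.7071); lever o_n−o_2 = (3.8075,-2.6416,-0.8492)
cross product → J_v[:, 2] = (-1.5677,-2.1723,-0.2715)
J_ω[:, 2] = z_2
entry J[3][2] = 0.6124

0.612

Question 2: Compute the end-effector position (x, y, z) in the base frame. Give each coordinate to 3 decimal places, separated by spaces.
5.793 -3.788 2.444

after link 1: o_1 = (2.5981, -1.5000, 4.0000)
after link 2: o_2 = (1.9857, -1.1464, 3.2929)
after link 3: o_3 = (4.1032, -2.9463, 1.7839)
after link 4: o_4 = (5.5815, -1.7999, 2.4911)
after link 5: o_5 = (5.7932, -3.7881, 2.4437)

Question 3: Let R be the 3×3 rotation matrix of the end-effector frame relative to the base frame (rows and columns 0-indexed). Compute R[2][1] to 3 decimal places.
End-effector y-axis (col 1 of R) = (0.3902,0.0634,-0.9186)
R[2][1] = -0.9186

-0.919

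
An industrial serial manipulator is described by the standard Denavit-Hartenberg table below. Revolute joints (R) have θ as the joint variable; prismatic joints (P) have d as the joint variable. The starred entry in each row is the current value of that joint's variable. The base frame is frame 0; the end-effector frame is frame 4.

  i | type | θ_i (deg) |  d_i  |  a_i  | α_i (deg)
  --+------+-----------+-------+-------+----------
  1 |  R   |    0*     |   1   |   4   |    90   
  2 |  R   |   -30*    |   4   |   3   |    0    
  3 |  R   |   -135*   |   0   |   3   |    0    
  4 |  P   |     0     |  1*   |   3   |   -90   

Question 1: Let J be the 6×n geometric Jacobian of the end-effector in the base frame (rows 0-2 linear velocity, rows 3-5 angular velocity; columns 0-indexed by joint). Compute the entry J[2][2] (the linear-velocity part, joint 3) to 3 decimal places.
-5.796

axis z_2 = (0.0000,-1.0000,0.0000); lever o_n−o_2 = (-5.7956,-1.0000,-1.5529)
cross product → J_v[:, 2] = (1.5529,-0.0000,-5.7956)
J_ω[:, 2] = z_2
entry J[2][2] = -5.7956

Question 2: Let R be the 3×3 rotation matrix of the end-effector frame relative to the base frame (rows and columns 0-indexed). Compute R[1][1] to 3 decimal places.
1.000

End-effector y-axis (col 1 of R) = (0.0000,1.0000,-0.0000)
R[1][1] = 1.0000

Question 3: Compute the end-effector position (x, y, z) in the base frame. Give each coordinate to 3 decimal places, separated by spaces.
after link 1: o_1 = (4.0000, 0.0000, 1.0000)
after link 2: o_2 = (6.5981, -4.0000, -0.5000)
after link 3: o_3 = (3.7003, -4.0000, -1.2765)
after link 4: o_4 = (0.8025, -5.0000, -2.0529)

0.803 -5.000 -2.053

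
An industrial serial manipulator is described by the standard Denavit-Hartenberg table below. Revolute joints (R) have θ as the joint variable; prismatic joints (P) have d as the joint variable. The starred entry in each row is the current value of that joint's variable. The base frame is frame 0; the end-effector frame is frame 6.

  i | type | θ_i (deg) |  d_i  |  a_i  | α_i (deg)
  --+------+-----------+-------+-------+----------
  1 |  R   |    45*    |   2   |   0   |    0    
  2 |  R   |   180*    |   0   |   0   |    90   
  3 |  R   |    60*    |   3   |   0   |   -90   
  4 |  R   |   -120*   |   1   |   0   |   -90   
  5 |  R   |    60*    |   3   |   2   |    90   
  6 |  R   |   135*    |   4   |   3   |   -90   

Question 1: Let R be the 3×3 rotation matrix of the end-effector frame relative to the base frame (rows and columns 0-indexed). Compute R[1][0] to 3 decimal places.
0.129

End-effector x-axis (col 0 of R) = (0.0625,0.1295,0.9896)
R[1][0] = 0.1295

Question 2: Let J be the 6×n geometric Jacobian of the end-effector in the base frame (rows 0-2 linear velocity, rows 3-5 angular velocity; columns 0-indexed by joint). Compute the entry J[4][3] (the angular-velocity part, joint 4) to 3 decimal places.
0.612

axis z_3 = (0.6124,0.6124,0.5000); lever o_n−o_3 = (-2.9598,4.8299,3.9198)
cross product → J_v[:, 3] = (-0.0146,-3.8803,4.7702)
J_ω[:, 3] = z_3
entry J[4][3] = 0.6124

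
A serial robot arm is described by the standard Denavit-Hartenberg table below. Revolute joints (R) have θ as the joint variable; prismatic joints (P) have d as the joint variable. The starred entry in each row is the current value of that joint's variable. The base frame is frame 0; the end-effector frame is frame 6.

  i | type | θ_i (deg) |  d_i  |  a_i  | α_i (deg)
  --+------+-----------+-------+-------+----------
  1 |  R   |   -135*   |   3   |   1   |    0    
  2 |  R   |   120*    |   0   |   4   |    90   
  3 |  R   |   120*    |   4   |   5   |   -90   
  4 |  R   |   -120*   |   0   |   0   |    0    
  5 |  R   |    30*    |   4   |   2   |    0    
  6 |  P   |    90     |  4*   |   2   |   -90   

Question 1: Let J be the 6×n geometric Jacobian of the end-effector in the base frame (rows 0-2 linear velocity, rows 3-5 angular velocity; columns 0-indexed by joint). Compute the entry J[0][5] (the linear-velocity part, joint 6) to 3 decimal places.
prismatic axis z_5 = (-0.8365,0.2241,-0.5000)
J_v[:, 5] = z_5; J_ω[:, 5] = (0,0,0)
entry J[0][5] = -0.8365

-0.837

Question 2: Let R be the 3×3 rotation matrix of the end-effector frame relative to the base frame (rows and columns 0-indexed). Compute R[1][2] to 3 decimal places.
0.966

End-effector z-axis (col 2 of R) = (0.2588,0.9659,-0.0000)
R[1][2] = 0.9659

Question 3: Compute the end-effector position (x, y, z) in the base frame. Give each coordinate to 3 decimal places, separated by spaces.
after link 1: o_1 = (-0.7071, -0.7071, 3.0000)
after link 2: o_2 = (3.1566, -1.7424, 3.0000)
after link 3: o_3 = (-0.2935, -4.9590, 7.3301)
after link 4: o_4 = (-0.2935, -4.9590, 7.3301)
after link 5: o_5 = (-4.1572, -5.9943, 5.3301)
after link 6: o_6 = (-8.4692, -4.8389, 5.0622)

-8.469 -4.839 5.062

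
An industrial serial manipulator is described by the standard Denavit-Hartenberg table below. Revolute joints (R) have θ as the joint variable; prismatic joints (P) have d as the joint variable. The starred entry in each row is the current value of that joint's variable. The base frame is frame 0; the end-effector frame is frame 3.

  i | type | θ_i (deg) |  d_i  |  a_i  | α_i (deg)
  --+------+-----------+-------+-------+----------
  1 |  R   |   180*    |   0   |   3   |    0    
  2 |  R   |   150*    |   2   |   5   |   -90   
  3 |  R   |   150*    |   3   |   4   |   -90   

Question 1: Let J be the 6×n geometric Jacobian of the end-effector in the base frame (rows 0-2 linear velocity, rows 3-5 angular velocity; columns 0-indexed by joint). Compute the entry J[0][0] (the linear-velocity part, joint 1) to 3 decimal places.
-1.830

axis z_0 = ẑ; lever o_n−o_0 = (-0.1699,1.8301,0.0000)
cross product → J_v[:, 0] = (-1.8301,-0.1699,0.0000)
J_ω[:, 0] = z_0
entry J[0][0] = -1.8301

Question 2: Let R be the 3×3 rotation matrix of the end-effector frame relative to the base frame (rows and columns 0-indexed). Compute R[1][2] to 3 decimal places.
0.250

End-effector z-axis (col 2 of R) = (-0.4330,0.2500,0.8660)
R[1][2] = 0.2500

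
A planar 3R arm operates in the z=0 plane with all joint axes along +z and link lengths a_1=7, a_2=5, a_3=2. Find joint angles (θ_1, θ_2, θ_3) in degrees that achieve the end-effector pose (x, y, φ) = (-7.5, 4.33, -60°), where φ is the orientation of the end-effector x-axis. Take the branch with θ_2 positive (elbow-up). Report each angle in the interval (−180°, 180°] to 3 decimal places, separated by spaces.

wrist centre = target − a_3·(cos φ, sin φ) = (-8.5000, 6.0621)
cos θ_2 = (108.9985−7²−5²)/(2·7·5) = 0.5000; θ_2 = 60.0015° (elbow-up)
β = atan2(6.0621,-8.5000) = 144.5042°; ψ = atan2(4.3302,9.4999) = 24.5042°
θ_1 = β − ψ = 120.0000°
θ_3 = φ − θ_1 − θ_2 = 119.9985° (wrapped to (-180°,180°])

120.000 60.001 119.999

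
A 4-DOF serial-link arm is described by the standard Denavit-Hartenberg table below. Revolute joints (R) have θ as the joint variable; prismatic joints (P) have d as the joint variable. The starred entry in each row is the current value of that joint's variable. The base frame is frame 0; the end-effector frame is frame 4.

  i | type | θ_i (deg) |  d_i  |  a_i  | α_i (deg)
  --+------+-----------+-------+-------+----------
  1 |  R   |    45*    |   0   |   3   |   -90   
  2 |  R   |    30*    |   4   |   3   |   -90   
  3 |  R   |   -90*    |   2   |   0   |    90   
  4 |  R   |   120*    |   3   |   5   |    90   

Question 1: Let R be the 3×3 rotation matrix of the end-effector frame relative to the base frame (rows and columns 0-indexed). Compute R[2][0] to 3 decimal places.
-0.750

End-effector x-axis (col 0 of R) = (0.0474,-0.6597,-0.7500)
R[2][0] = -0.7500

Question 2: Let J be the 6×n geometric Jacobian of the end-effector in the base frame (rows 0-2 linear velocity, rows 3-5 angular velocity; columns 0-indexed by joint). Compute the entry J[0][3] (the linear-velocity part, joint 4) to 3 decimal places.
3.946

axis z_3 = (-0.6124,-0.6124,0.5000); lever o_n−o_3 = (-1.6003,-5.1358,-2.2500)
cross product → J_v[:, 3] = (3.9457,-2.1780,2.1651)
J_ω[:, 3] = z_3
entry J[0][3] = 3.9457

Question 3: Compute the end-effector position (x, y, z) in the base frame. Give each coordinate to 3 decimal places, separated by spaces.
after link 1: o_1 = (2.1213, 2.1213, 0.0000)
after link 2: o_2 = (1.1300, 6.7869, -1.5000)
after link 3: o_3 = (0.4229, 6.0798, -3.2321)
after link 4: o_4 = (-1.1774, 0.9439, -5.4821)

-1.177 0.944 -5.482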